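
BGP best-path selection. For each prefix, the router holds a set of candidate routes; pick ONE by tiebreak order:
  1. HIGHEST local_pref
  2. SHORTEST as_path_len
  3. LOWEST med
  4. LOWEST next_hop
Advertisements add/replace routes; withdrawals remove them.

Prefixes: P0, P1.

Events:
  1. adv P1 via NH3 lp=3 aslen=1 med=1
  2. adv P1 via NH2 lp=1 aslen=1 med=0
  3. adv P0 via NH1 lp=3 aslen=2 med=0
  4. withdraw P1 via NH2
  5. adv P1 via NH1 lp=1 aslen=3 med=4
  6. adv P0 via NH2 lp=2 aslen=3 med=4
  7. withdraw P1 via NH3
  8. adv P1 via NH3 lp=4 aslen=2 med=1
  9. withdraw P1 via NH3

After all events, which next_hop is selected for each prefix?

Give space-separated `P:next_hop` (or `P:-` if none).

Op 1: best P0=- P1=NH3
Op 2: best P0=- P1=NH3
Op 3: best P0=NH1 P1=NH3
Op 4: best P0=NH1 P1=NH3
Op 5: best P0=NH1 P1=NH3
Op 6: best P0=NH1 P1=NH3
Op 7: best P0=NH1 P1=NH1
Op 8: best P0=NH1 P1=NH3
Op 9: best P0=NH1 P1=NH1

Answer: P0:NH1 P1:NH1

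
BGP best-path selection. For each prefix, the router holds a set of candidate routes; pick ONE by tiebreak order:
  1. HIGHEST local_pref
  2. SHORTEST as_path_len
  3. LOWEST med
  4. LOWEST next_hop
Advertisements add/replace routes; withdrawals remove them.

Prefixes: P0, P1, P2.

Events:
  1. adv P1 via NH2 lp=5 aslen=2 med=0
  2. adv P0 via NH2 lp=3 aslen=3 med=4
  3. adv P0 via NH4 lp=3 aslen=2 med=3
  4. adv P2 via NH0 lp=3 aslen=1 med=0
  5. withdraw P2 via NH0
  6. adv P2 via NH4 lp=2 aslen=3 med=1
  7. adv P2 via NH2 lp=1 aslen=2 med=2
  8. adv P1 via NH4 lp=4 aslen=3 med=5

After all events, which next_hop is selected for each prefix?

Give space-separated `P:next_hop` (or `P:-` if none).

Op 1: best P0=- P1=NH2 P2=-
Op 2: best P0=NH2 P1=NH2 P2=-
Op 3: best P0=NH4 P1=NH2 P2=-
Op 4: best P0=NH4 P1=NH2 P2=NH0
Op 5: best P0=NH4 P1=NH2 P2=-
Op 6: best P0=NH4 P1=NH2 P2=NH4
Op 7: best P0=NH4 P1=NH2 P2=NH4
Op 8: best P0=NH4 P1=NH2 P2=NH4

Answer: P0:NH4 P1:NH2 P2:NH4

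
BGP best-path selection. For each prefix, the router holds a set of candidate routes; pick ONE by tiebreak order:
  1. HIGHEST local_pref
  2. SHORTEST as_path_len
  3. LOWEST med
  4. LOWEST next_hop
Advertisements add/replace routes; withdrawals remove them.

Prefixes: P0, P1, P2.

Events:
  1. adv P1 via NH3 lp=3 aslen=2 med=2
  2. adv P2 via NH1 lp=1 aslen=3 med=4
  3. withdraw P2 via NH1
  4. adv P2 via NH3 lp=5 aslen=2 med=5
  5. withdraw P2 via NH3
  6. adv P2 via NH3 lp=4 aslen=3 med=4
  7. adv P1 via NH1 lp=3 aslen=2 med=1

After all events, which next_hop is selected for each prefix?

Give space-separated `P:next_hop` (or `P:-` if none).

Op 1: best P0=- P1=NH3 P2=-
Op 2: best P0=- P1=NH3 P2=NH1
Op 3: best P0=- P1=NH3 P2=-
Op 4: best P0=- P1=NH3 P2=NH3
Op 5: best P0=- P1=NH3 P2=-
Op 6: best P0=- P1=NH3 P2=NH3
Op 7: best P0=- P1=NH1 P2=NH3

Answer: P0:- P1:NH1 P2:NH3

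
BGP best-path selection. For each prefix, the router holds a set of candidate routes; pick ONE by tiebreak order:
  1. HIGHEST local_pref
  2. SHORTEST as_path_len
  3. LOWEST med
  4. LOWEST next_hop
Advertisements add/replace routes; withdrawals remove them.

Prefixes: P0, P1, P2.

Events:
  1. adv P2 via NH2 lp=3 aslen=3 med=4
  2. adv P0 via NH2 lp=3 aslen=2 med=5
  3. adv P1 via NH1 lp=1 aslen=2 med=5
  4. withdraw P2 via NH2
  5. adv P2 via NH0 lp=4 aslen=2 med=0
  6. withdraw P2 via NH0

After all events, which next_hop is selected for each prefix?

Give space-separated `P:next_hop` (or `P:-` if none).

Op 1: best P0=- P1=- P2=NH2
Op 2: best P0=NH2 P1=- P2=NH2
Op 3: best P0=NH2 P1=NH1 P2=NH2
Op 4: best P0=NH2 P1=NH1 P2=-
Op 5: best P0=NH2 P1=NH1 P2=NH0
Op 6: best P0=NH2 P1=NH1 P2=-

Answer: P0:NH2 P1:NH1 P2:-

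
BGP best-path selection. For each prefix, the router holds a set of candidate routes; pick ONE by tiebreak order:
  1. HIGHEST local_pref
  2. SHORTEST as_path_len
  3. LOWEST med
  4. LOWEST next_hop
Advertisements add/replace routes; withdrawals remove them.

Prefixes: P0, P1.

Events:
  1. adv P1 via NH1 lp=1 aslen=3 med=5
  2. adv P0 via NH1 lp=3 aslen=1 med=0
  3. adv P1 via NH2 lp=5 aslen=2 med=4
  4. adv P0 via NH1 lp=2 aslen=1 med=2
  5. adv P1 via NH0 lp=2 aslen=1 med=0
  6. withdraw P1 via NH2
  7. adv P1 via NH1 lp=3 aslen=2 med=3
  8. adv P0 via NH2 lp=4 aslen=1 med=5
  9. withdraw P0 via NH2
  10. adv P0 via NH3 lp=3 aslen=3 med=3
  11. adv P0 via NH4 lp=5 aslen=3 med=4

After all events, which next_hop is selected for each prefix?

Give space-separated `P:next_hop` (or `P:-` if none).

Op 1: best P0=- P1=NH1
Op 2: best P0=NH1 P1=NH1
Op 3: best P0=NH1 P1=NH2
Op 4: best P0=NH1 P1=NH2
Op 5: best P0=NH1 P1=NH2
Op 6: best P0=NH1 P1=NH0
Op 7: best P0=NH1 P1=NH1
Op 8: best P0=NH2 P1=NH1
Op 9: best P0=NH1 P1=NH1
Op 10: best P0=NH3 P1=NH1
Op 11: best P0=NH4 P1=NH1

Answer: P0:NH4 P1:NH1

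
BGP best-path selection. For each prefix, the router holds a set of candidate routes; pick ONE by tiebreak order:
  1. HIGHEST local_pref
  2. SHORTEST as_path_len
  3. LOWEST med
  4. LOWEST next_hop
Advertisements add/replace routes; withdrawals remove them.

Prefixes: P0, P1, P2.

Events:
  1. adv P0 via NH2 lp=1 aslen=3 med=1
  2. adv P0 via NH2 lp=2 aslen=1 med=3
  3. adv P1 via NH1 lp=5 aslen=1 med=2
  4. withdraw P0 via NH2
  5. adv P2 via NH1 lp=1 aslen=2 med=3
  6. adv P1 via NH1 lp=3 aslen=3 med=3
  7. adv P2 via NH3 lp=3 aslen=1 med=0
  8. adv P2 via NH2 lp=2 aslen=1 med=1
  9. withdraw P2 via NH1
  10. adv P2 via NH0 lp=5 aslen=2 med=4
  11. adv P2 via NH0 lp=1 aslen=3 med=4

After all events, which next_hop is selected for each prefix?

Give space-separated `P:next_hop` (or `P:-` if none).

Op 1: best P0=NH2 P1=- P2=-
Op 2: best P0=NH2 P1=- P2=-
Op 3: best P0=NH2 P1=NH1 P2=-
Op 4: best P0=- P1=NH1 P2=-
Op 5: best P0=- P1=NH1 P2=NH1
Op 6: best P0=- P1=NH1 P2=NH1
Op 7: best P0=- P1=NH1 P2=NH3
Op 8: best P0=- P1=NH1 P2=NH3
Op 9: best P0=- P1=NH1 P2=NH3
Op 10: best P0=- P1=NH1 P2=NH0
Op 11: best P0=- P1=NH1 P2=NH3

Answer: P0:- P1:NH1 P2:NH3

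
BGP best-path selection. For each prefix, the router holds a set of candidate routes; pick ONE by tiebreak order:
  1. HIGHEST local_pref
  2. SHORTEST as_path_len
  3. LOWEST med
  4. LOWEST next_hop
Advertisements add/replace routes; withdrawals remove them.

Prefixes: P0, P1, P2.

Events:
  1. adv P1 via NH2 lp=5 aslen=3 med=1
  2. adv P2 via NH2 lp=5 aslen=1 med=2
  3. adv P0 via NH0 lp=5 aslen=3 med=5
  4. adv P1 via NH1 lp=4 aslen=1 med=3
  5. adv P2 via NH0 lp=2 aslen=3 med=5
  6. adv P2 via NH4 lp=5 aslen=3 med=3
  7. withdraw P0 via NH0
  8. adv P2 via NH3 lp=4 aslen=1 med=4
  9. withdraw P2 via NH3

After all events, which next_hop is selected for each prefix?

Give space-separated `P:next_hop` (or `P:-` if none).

Op 1: best P0=- P1=NH2 P2=-
Op 2: best P0=- P1=NH2 P2=NH2
Op 3: best P0=NH0 P1=NH2 P2=NH2
Op 4: best P0=NH0 P1=NH2 P2=NH2
Op 5: best P0=NH0 P1=NH2 P2=NH2
Op 6: best P0=NH0 P1=NH2 P2=NH2
Op 7: best P0=- P1=NH2 P2=NH2
Op 8: best P0=- P1=NH2 P2=NH2
Op 9: best P0=- P1=NH2 P2=NH2

Answer: P0:- P1:NH2 P2:NH2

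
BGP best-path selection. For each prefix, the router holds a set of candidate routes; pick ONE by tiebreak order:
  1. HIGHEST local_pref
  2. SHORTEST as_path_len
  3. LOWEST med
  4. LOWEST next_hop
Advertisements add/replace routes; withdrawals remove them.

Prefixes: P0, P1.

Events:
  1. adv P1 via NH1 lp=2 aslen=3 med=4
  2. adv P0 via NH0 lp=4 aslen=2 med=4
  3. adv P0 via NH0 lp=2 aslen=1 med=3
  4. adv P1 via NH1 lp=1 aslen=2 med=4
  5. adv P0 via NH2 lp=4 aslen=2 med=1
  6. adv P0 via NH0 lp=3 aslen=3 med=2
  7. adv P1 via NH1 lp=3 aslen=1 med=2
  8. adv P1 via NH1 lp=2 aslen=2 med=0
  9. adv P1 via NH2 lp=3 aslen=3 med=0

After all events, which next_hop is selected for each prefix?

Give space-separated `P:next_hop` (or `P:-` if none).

Op 1: best P0=- P1=NH1
Op 2: best P0=NH0 P1=NH1
Op 3: best P0=NH0 P1=NH1
Op 4: best P0=NH0 P1=NH1
Op 5: best P0=NH2 P1=NH1
Op 6: best P0=NH2 P1=NH1
Op 7: best P0=NH2 P1=NH1
Op 8: best P0=NH2 P1=NH1
Op 9: best P0=NH2 P1=NH2

Answer: P0:NH2 P1:NH2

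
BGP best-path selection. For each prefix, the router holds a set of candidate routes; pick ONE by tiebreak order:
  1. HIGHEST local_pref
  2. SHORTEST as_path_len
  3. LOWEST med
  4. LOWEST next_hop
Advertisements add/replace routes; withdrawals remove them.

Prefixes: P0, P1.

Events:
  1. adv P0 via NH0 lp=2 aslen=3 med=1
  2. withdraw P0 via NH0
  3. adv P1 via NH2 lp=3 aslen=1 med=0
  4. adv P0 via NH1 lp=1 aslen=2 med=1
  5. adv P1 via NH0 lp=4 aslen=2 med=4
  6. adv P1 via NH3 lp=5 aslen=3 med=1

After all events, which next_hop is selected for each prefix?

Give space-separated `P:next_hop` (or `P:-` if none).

Op 1: best P0=NH0 P1=-
Op 2: best P0=- P1=-
Op 3: best P0=- P1=NH2
Op 4: best P0=NH1 P1=NH2
Op 5: best P0=NH1 P1=NH0
Op 6: best P0=NH1 P1=NH3

Answer: P0:NH1 P1:NH3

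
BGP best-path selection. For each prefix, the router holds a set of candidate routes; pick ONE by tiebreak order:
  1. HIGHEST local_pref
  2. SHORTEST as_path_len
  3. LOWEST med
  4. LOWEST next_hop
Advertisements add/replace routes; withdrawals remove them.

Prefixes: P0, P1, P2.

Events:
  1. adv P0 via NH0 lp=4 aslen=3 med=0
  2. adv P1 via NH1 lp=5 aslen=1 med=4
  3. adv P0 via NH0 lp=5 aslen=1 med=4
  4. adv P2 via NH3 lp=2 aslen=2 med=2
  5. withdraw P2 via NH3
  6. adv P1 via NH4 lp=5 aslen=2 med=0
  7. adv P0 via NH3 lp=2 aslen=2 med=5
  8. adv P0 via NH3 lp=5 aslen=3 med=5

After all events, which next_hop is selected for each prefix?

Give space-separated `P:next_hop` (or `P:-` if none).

Op 1: best P0=NH0 P1=- P2=-
Op 2: best P0=NH0 P1=NH1 P2=-
Op 3: best P0=NH0 P1=NH1 P2=-
Op 4: best P0=NH0 P1=NH1 P2=NH3
Op 5: best P0=NH0 P1=NH1 P2=-
Op 6: best P0=NH0 P1=NH1 P2=-
Op 7: best P0=NH0 P1=NH1 P2=-
Op 8: best P0=NH0 P1=NH1 P2=-

Answer: P0:NH0 P1:NH1 P2:-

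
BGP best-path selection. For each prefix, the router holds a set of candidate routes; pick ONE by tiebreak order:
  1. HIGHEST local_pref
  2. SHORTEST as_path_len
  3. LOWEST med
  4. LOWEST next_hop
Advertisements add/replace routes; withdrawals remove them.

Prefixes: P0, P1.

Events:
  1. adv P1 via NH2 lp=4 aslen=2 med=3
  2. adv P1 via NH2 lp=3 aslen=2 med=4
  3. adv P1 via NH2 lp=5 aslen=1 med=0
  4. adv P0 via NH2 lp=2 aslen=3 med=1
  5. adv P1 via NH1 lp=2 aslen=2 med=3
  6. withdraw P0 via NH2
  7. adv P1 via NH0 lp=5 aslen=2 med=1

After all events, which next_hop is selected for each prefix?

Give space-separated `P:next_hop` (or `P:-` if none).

Op 1: best P0=- P1=NH2
Op 2: best P0=- P1=NH2
Op 3: best P0=- P1=NH2
Op 4: best P0=NH2 P1=NH2
Op 5: best P0=NH2 P1=NH2
Op 6: best P0=- P1=NH2
Op 7: best P0=- P1=NH2

Answer: P0:- P1:NH2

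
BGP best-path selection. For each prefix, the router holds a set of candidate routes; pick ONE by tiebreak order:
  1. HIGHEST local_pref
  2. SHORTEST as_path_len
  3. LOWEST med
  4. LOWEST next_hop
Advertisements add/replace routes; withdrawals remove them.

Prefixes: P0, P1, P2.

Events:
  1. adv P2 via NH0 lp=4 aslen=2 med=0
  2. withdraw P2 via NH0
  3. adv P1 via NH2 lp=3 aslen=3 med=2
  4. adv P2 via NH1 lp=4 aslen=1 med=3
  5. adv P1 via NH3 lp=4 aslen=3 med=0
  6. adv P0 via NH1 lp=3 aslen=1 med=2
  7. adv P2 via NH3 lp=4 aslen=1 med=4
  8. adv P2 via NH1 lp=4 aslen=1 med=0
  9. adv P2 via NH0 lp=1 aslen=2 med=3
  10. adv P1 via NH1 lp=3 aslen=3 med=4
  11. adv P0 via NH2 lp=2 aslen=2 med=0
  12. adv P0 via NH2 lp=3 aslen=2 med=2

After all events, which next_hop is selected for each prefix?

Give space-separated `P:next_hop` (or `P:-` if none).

Answer: P0:NH1 P1:NH3 P2:NH1

Derivation:
Op 1: best P0=- P1=- P2=NH0
Op 2: best P0=- P1=- P2=-
Op 3: best P0=- P1=NH2 P2=-
Op 4: best P0=- P1=NH2 P2=NH1
Op 5: best P0=- P1=NH3 P2=NH1
Op 6: best P0=NH1 P1=NH3 P2=NH1
Op 7: best P0=NH1 P1=NH3 P2=NH1
Op 8: best P0=NH1 P1=NH3 P2=NH1
Op 9: best P0=NH1 P1=NH3 P2=NH1
Op 10: best P0=NH1 P1=NH3 P2=NH1
Op 11: best P0=NH1 P1=NH3 P2=NH1
Op 12: best P0=NH1 P1=NH3 P2=NH1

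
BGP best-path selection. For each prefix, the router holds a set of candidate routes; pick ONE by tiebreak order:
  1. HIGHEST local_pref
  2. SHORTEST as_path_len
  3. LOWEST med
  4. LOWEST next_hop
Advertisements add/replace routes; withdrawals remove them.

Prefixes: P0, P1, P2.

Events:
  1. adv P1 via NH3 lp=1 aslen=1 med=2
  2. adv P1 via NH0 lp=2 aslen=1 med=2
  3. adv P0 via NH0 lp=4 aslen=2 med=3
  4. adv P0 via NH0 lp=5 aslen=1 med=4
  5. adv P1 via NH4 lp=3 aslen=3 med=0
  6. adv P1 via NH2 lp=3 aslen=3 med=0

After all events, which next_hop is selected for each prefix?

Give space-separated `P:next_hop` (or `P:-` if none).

Answer: P0:NH0 P1:NH2 P2:-

Derivation:
Op 1: best P0=- P1=NH3 P2=-
Op 2: best P0=- P1=NH0 P2=-
Op 3: best P0=NH0 P1=NH0 P2=-
Op 4: best P0=NH0 P1=NH0 P2=-
Op 5: best P0=NH0 P1=NH4 P2=-
Op 6: best P0=NH0 P1=NH2 P2=-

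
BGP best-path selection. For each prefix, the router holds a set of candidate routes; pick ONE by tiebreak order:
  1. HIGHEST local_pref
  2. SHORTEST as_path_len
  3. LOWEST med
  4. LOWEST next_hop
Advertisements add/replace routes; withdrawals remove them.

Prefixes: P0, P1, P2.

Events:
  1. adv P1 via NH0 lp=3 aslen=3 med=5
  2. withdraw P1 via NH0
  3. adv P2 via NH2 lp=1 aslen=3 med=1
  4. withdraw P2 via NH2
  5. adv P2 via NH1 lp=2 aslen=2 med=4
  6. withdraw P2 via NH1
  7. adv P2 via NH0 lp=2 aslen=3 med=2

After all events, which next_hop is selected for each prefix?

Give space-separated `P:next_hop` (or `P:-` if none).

Op 1: best P0=- P1=NH0 P2=-
Op 2: best P0=- P1=- P2=-
Op 3: best P0=- P1=- P2=NH2
Op 4: best P0=- P1=- P2=-
Op 5: best P0=- P1=- P2=NH1
Op 6: best P0=- P1=- P2=-
Op 7: best P0=- P1=- P2=NH0

Answer: P0:- P1:- P2:NH0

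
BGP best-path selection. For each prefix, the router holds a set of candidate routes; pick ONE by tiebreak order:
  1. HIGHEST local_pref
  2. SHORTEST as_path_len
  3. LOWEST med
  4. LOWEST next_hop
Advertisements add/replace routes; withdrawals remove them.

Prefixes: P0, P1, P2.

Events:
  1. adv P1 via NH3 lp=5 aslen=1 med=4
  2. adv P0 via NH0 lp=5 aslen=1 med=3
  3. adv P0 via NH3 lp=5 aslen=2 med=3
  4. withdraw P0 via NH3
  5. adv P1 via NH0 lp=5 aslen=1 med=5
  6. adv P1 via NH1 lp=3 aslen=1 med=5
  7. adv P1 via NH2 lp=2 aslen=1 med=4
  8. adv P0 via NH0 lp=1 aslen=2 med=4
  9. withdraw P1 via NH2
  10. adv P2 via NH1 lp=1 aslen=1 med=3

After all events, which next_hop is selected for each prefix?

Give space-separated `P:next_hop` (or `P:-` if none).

Op 1: best P0=- P1=NH3 P2=-
Op 2: best P0=NH0 P1=NH3 P2=-
Op 3: best P0=NH0 P1=NH3 P2=-
Op 4: best P0=NH0 P1=NH3 P2=-
Op 5: best P0=NH0 P1=NH3 P2=-
Op 6: best P0=NH0 P1=NH3 P2=-
Op 7: best P0=NH0 P1=NH3 P2=-
Op 8: best P0=NH0 P1=NH3 P2=-
Op 9: best P0=NH0 P1=NH3 P2=-
Op 10: best P0=NH0 P1=NH3 P2=NH1

Answer: P0:NH0 P1:NH3 P2:NH1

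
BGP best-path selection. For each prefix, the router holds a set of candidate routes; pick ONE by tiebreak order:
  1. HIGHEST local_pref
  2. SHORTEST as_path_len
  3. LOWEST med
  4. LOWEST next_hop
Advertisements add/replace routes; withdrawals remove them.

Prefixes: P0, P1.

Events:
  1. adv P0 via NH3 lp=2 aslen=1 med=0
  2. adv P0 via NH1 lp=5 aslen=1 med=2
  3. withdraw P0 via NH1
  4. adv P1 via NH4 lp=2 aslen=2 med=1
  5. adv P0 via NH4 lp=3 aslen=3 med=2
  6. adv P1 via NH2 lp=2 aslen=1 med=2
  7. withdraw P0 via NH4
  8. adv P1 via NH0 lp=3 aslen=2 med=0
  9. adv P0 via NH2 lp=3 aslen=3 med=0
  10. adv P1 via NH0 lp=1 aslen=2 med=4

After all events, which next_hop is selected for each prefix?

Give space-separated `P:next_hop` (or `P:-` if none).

Op 1: best P0=NH3 P1=-
Op 2: best P0=NH1 P1=-
Op 3: best P0=NH3 P1=-
Op 4: best P0=NH3 P1=NH4
Op 5: best P0=NH4 P1=NH4
Op 6: best P0=NH4 P1=NH2
Op 7: best P0=NH3 P1=NH2
Op 8: best P0=NH3 P1=NH0
Op 9: best P0=NH2 P1=NH0
Op 10: best P0=NH2 P1=NH2

Answer: P0:NH2 P1:NH2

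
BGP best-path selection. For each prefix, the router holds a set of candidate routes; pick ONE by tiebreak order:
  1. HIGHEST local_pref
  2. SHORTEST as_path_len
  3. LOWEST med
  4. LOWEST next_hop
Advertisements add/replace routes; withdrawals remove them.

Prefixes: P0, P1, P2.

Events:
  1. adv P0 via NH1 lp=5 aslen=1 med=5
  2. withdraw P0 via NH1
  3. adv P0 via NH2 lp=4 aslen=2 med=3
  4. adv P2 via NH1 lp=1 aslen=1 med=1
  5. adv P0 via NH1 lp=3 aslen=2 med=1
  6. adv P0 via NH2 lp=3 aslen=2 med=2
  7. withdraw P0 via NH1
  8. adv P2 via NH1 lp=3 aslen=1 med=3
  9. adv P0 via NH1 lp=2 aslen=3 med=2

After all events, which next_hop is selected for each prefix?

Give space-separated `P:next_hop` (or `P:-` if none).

Answer: P0:NH2 P1:- P2:NH1

Derivation:
Op 1: best P0=NH1 P1=- P2=-
Op 2: best P0=- P1=- P2=-
Op 3: best P0=NH2 P1=- P2=-
Op 4: best P0=NH2 P1=- P2=NH1
Op 5: best P0=NH2 P1=- P2=NH1
Op 6: best P0=NH1 P1=- P2=NH1
Op 7: best P0=NH2 P1=- P2=NH1
Op 8: best P0=NH2 P1=- P2=NH1
Op 9: best P0=NH2 P1=- P2=NH1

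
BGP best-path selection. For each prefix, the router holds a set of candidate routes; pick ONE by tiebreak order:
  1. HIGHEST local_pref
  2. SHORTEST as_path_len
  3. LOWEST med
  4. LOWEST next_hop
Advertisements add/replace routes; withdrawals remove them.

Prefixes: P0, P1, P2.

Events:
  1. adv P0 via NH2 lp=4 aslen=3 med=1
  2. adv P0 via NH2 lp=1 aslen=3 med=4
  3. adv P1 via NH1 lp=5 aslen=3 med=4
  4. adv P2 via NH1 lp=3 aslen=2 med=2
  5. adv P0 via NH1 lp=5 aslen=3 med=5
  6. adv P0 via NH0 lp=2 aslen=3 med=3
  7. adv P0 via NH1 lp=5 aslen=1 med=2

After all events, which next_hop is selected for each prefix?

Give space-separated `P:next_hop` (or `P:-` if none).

Answer: P0:NH1 P1:NH1 P2:NH1

Derivation:
Op 1: best P0=NH2 P1=- P2=-
Op 2: best P0=NH2 P1=- P2=-
Op 3: best P0=NH2 P1=NH1 P2=-
Op 4: best P0=NH2 P1=NH1 P2=NH1
Op 5: best P0=NH1 P1=NH1 P2=NH1
Op 6: best P0=NH1 P1=NH1 P2=NH1
Op 7: best P0=NH1 P1=NH1 P2=NH1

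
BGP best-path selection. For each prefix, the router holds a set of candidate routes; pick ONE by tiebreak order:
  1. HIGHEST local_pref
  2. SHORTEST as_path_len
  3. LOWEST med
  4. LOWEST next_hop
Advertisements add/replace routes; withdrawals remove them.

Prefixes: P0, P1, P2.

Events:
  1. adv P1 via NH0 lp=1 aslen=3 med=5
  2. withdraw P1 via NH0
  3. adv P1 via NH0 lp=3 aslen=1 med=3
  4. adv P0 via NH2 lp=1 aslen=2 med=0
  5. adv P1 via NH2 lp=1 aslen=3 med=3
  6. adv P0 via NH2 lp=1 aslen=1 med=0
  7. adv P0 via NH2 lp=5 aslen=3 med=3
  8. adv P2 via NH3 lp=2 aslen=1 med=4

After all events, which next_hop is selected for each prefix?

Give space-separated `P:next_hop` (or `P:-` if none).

Answer: P0:NH2 P1:NH0 P2:NH3

Derivation:
Op 1: best P0=- P1=NH0 P2=-
Op 2: best P0=- P1=- P2=-
Op 3: best P0=- P1=NH0 P2=-
Op 4: best P0=NH2 P1=NH0 P2=-
Op 5: best P0=NH2 P1=NH0 P2=-
Op 6: best P0=NH2 P1=NH0 P2=-
Op 7: best P0=NH2 P1=NH0 P2=-
Op 8: best P0=NH2 P1=NH0 P2=NH3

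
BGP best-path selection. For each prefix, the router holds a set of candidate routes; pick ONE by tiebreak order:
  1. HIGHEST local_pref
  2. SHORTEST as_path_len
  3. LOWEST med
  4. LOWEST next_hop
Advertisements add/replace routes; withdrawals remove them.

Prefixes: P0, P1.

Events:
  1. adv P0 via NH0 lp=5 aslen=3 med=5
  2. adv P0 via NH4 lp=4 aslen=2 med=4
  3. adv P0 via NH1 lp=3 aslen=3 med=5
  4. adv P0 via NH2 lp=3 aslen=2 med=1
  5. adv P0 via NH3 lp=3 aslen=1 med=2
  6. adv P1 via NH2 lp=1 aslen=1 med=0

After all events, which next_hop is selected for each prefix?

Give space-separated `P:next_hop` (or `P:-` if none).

Answer: P0:NH0 P1:NH2

Derivation:
Op 1: best P0=NH0 P1=-
Op 2: best P0=NH0 P1=-
Op 3: best P0=NH0 P1=-
Op 4: best P0=NH0 P1=-
Op 5: best P0=NH0 P1=-
Op 6: best P0=NH0 P1=NH2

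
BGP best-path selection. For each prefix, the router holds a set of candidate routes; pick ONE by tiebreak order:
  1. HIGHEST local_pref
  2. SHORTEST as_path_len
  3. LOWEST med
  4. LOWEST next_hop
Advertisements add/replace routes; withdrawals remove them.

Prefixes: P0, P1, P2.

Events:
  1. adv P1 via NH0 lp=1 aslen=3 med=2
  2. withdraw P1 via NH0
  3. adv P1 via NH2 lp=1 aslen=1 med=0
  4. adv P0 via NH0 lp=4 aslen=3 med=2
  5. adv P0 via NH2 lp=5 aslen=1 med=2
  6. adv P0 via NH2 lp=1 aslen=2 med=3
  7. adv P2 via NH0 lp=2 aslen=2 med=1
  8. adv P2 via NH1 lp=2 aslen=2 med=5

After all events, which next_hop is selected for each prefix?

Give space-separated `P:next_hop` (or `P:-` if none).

Op 1: best P0=- P1=NH0 P2=-
Op 2: best P0=- P1=- P2=-
Op 3: best P0=- P1=NH2 P2=-
Op 4: best P0=NH0 P1=NH2 P2=-
Op 5: best P0=NH2 P1=NH2 P2=-
Op 6: best P0=NH0 P1=NH2 P2=-
Op 7: best P0=NH0 P1=NH2 P2=NH0
Op 8: best P0=NH0 P1=NH2 P2=NH0

Answer: P0:NH0 P1:NH2 P2:NH0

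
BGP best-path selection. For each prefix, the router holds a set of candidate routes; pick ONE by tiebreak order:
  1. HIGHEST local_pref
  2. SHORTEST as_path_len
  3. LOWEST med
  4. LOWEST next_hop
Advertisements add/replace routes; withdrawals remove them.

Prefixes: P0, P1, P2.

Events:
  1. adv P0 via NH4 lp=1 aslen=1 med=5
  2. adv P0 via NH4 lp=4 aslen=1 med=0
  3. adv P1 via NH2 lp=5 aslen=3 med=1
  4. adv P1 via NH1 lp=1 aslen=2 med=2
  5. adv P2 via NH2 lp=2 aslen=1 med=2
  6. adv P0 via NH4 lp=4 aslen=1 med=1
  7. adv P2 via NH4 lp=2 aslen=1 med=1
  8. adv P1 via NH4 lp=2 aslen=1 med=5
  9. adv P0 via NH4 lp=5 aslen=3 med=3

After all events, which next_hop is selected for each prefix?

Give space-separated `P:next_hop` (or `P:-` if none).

Op 1: best P0=NH4 P1=- P2=-
Op 2: best P0=NH4 P1=- P2=-
Op 3: best P0=NH4 P1=NH2 P2=-
Op 4: best P0=NH4 P1=NH2 P2=-
Op 5: best P0=NH4 P1=NH2 P2=NH2
Op 6: best P0=NH4 P1=NH2 P2=NH2
Op 7: best P0=NH4 P1=NH2 P2=NH4
Op 8: best P0=NH4 P1=NH2 P2=NH4
Op 9: best P0=NH4 P1=NH2 P2=NH4

Answer: P0:NH4 P1:NH2 P2:NH4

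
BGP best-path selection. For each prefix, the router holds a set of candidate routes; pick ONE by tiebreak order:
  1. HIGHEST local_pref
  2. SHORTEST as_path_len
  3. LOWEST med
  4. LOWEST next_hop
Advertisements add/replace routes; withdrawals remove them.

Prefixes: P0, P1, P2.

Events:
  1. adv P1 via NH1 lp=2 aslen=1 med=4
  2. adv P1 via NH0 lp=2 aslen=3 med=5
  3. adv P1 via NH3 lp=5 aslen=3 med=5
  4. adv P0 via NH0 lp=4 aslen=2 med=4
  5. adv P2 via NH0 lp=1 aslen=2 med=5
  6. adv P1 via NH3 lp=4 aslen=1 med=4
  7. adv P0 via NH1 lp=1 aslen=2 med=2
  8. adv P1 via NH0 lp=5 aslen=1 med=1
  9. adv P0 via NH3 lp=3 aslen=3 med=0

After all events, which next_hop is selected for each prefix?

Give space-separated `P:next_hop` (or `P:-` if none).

Answer: P0:NH0 P1:NH0 P2:NH0

Derivation:
Op 1: best P0=- P1=NH1 P2=-
Op 2: best P0=- P1=NH1 P2=-
Op 3: best P0=- P1=NH3 P2=-
Op 4: best P0=NH0 P1=NH3 P2=-
Op 5: best P0=NH0 P1=NH3 P2=NH0
Op 6: best P0=NH0 P1=NH3 P2=NH0
Op 7: best P0=NH0 P1=NH3 P2=NH0
Op 8: best P0=NH0 P1=NH0 P2=NH0
Op 9: best P0=NH0 P1=NH0 P2=NH0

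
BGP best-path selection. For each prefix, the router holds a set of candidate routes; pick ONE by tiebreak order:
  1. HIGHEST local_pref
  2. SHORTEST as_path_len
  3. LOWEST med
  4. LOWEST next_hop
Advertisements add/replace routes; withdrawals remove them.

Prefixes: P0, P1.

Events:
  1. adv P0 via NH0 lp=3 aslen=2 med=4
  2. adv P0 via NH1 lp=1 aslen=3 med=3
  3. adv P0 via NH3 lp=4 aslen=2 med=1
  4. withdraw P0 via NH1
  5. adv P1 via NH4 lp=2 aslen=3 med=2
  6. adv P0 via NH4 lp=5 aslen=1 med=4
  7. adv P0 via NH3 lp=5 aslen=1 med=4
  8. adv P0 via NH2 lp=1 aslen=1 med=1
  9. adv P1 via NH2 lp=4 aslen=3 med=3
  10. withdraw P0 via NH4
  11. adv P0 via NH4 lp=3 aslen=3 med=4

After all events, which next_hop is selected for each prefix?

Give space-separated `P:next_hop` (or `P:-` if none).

Answer: P0:NH3 P1:NH2

Derivation:
Op 1: best P0=NH0 P1=-
Op 2: best P0=NH0 P1=-
Op 3: best P0=NH3 P1=-
Op 4: best P0=NH3 P1=-
Op 5: best P0=NH3 P1=NH4
Op 6: best P0=NH4 P1=NH4
Op 7: best P0=NH3 P1=NH4
Op 8: best P0=NH3 P1=NH4
Op 9: best P0=NH3 P1=NH2
Op 10: best P0=NH3 P1=NH2
Op 11: best P0=NH3 P1=NH2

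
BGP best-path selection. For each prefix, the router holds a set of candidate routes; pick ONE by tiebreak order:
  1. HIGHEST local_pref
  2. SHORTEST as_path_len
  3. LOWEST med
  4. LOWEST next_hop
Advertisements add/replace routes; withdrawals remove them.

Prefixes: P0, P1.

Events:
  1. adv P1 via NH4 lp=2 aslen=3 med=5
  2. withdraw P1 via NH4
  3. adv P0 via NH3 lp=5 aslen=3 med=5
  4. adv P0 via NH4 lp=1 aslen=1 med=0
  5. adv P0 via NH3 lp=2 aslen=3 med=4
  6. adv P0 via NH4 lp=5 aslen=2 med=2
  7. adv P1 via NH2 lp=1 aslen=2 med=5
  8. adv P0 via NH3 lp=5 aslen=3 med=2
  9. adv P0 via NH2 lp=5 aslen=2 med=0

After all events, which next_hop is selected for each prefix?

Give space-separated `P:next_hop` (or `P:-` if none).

Answer: P0:NH2 P1:NH2

Derivation:
Op 1: best P0=- P1=NH4
Op 2: best P0=- P1=-
Op 3: best P0=NH3 P1=-
Op 4: best P0=NH3 P1=-
Op 5: best P0=NH3 P1=-
Op 6: best P0=NH4 P1=-
Op 7: best P0=NH4 P1=NH2
Op 8: best P0=NH4 P1=NH2
Op 9: best P0=NH2 P1=NH2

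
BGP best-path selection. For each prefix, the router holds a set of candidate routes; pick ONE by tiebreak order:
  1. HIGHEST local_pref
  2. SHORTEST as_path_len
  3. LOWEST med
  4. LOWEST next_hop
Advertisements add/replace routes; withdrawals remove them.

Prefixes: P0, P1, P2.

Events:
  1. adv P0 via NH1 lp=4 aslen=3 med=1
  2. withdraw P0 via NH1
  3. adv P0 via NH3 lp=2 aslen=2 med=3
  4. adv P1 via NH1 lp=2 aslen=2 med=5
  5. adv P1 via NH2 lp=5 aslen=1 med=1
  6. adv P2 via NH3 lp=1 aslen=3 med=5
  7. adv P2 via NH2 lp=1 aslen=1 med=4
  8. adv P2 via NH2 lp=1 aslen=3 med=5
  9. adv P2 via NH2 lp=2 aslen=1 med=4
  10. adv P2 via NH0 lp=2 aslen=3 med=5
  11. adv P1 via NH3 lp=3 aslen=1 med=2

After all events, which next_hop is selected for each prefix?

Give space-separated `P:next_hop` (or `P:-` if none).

Answer: P0:NH3 P1:NH2 P2:NH2

Derivation:
Op 1: best P0=NH1 P1=- P2=-
Op 2: best P0=- P1=- P2=-
Op 3: best P0=NH3 P1=- P2=-
Op 4: best P0=NH3 P1=NH1 P2=-
Op 5: best P0=NH3 P1=NH2 P2=-
Op 6: best P0=NH3 P1=NH2 P2=NH3
Op 7: best P0=NH3 P1=NH2 P2=NH2
Op 8: best P0=NH3 P1=NH2 P2=NH2
Op 9: best P0=NH3 P1=NH2 P2=NH2
Op 10: best P0=NH3 P1=NH2 P2=NH2
Op 11: best P0=NH3 P1=NH2 P2=NH2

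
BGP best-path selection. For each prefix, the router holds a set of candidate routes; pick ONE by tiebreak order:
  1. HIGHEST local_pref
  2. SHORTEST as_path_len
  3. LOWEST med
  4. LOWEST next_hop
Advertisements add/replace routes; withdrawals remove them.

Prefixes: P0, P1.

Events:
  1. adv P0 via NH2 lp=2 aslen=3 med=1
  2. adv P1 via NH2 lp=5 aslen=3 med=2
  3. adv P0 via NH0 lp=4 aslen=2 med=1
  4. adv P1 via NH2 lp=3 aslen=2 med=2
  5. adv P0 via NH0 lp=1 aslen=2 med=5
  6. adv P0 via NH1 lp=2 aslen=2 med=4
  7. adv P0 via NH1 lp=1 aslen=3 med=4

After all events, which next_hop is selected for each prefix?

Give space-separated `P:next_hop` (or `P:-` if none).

Answer: P0:NH2 P1:NH2

Derivation:
Op 1: best P0=NH2 P1=-
Op 2: best P0=NH2 P1=NH2
Op 3: best P0=NH0 P1=NH2
Op 4: best P0=NH0 P1=NH2
Op 5: best P0=NH2 P1=NH2
Op 6: best P0=NH1 P1=NH2
Op 7: best P0=NH2 P1=NH2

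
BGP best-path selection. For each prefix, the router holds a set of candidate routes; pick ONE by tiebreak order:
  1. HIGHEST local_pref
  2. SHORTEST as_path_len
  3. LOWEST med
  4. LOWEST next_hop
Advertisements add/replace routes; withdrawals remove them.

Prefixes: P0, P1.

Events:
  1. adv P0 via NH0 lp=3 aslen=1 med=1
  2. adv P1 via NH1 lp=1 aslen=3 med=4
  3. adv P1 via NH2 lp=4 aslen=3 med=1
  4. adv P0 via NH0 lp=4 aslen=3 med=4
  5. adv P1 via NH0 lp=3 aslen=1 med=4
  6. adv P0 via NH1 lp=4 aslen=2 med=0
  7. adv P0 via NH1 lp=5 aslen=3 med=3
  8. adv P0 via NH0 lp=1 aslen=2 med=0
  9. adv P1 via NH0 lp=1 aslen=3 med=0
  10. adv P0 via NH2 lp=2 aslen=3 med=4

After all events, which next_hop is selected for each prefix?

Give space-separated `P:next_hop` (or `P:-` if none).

Answer: P0:NH1 P1:NH2

Derivation:
Op 1: best P0=NH0 P1=-
Op 2: best P0=NH0 P1=NH1
Op 3: best P0=NH0 P1=NH2
Op 4: best P0=NH0 P1=NH2
Op 5: best P0=NH0 P1=NH2
Op 6: best P0=NH1 P1=NH2
Op 7: best P0=NH1 P1=NH2
Op 8: best P0=NH1 P1=NH2
Op 9: best P0=NH1 P1=NH2
Op 10: best P0=NH1 P1=NH2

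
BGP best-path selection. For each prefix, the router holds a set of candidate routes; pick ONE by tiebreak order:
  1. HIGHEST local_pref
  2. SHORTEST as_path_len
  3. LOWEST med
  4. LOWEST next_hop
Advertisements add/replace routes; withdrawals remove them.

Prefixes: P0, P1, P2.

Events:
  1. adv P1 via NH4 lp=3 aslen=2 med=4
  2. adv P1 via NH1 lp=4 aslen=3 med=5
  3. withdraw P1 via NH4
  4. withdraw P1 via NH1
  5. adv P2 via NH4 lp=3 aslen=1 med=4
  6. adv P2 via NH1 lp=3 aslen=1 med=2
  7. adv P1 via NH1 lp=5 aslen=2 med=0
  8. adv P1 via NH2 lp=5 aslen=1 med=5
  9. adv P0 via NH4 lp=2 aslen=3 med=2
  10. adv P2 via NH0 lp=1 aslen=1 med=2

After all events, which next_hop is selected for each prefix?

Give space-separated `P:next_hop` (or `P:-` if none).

Op 1: best P0=- P1=NH4 P2=-
Op 2: best P0=- P1=NH1 P2=-
Op 3: best P0=- P1=NH1 P2=-
Op 4: best P0=- P1=- P2=-
Op 5: best P0=- P1=- P2=NH4
Op 6: best P0=- P1=- P2=NH1
Op 7: best P0=- P1=NH1 P2=NH1
Op 8: best P0=- P1=NH2 P2=NH1
Op 9: best P0=NH4 P1=NH2 P2=NH1
Op 10: best P0=NH4 P1=NH2 P2=NH1

Answer: P0:NH4 P1:NH2 P2:NH1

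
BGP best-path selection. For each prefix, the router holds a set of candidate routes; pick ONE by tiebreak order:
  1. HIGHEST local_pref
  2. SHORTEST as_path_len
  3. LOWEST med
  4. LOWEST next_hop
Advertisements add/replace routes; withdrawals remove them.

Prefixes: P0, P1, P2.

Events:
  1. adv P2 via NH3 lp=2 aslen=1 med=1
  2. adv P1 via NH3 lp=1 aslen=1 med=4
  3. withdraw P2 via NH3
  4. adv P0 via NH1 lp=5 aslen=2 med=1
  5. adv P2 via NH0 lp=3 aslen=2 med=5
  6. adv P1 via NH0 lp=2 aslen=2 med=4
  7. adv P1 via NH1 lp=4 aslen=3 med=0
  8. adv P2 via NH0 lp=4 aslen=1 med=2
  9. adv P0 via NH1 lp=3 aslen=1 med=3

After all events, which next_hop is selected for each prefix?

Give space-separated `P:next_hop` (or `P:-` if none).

Answer: P0:NH1 P1:NH1 P2:NH0

Derivation:
Op 1: best P0=- P1=- P2=NH3
Op 2: best P0=- P1=NH3 P2=NH3
Op 3: best P0=- P1=NH3 P2=-
Op 4: best P0=NH1 P1=NH3 P2=-
Op 5: best P0=NH1 P1=NH3 P2=NH0
Op 6: best P0=NH1 P1=NH0 P2=NH0
Op 7: best P0=NH1 P1=NH1 P2=NH0
Op 8: best P0=NH1 P1=NH1 P2=NH0
Op 9: best P0=NH1 P1=NH1 P2=NH0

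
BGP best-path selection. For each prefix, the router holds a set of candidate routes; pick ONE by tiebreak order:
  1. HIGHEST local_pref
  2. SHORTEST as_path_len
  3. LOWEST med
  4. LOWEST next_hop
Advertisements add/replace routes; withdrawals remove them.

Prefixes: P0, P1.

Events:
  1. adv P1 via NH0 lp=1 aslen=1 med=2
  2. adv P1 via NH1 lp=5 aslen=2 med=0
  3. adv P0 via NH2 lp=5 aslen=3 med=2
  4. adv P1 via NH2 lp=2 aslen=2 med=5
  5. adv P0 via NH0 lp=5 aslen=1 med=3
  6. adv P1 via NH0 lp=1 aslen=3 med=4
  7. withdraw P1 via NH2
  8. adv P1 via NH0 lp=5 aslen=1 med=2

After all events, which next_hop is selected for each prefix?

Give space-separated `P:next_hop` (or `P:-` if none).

Op 1: best P0=- P1=NH0
Op 2: best P0=- P1=NH1
Op 3: best P0=NH2 P1=NH1
Op 4: best P0=NH2 P1=NH1
Op 5: best P0=NH0 P1=NH1
Op 6: best P0=NH0 P1=NH1
Op 7: best P0=NH0 P1=NH1
Op 8: best P0=NH0 P1=NH0

Answer: P0:NH0 P1:NH0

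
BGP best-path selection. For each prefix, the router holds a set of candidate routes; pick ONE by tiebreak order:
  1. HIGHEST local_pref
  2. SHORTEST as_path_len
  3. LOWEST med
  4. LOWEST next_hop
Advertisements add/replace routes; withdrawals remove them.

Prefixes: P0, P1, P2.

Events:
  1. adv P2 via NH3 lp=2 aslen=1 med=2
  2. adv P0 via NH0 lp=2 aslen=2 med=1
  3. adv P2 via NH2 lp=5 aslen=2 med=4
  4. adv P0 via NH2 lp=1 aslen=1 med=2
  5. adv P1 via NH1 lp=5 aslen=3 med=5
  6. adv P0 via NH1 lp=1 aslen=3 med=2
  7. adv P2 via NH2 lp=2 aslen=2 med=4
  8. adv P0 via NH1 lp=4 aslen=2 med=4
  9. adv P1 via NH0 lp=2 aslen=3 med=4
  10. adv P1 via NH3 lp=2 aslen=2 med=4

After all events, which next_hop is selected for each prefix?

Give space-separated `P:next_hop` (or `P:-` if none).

Op 1: best P0=- P1=- P2=NH3
Op 2: best P0=NH0 P1=- P2=NH3
Op 3: best P0=NH0 P1=- P2=NH2
Op 4: best P0=NH0 P1=- P2=NH2
Op 5: best P0=NH0 P1=NH1 P2=NH2
Op 6: best P0=NH0 P1=NH1 P2=NH2
Op 7: best P0=NH0 P1=NH1 P2=NH3
Op 8: best P0=NH1 P1=NH1 P2=NH3
Op 9: best P0=NH1 P1=NH1 P2=NH3
Op 10: best P0=NH1 P1=NH1 P2=NH3

Answer: P0:NH1 P1:NH1 P2:NH3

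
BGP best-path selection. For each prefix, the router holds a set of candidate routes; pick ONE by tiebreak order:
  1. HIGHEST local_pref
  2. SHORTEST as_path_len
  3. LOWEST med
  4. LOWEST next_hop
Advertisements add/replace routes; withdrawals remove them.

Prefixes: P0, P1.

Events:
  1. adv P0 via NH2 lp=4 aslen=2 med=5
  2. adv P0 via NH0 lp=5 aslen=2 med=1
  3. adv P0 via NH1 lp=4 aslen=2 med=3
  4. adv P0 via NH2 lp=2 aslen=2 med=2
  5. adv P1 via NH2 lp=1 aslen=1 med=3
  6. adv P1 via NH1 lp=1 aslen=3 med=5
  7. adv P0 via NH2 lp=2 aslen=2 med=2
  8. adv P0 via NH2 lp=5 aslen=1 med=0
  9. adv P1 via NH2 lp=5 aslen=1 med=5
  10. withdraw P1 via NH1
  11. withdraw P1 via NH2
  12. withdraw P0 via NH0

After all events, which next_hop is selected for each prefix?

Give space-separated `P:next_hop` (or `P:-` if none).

Answer: P0:NH2 P1:-

Derivation:
Op 1: best P0=NH2 P1=-
Op 2: best P0=NH0 P1=-
Op 3: best P0=NH0 P1=-
Op 4: best P0=NH0 P1=-
Op 5: best P0=NH0 P1=NH2
Op 6: best P0=NH0 P1=NH2
Op 7: best P0=NH0 P1=NH2
Op 8: best P0=NH2 P1=NH2
Op 9: best P0=NH2 P1=NH2
Op 10: best P0=NH2 P1=NH2
Op 11: best P0=NH2 P1=-
Op 12: best P0=NH2 P1=-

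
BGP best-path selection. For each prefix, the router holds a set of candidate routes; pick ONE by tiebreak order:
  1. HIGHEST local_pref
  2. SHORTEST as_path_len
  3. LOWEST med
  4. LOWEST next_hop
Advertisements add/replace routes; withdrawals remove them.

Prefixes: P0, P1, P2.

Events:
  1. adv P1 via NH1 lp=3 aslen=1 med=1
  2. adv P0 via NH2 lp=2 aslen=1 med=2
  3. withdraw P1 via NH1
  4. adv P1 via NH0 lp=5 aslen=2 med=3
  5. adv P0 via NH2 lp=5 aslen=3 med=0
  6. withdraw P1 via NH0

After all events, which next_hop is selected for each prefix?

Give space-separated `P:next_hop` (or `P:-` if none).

Answer: P0:NH2 P1:- P2:-

Derivation:
Op 1: best P0=- P1=NH1 P2=-
Op 2: best P0=NH2 P1=NH1 P2=-
Op 3: best P0=NH2 P1=- P2=-
Op 4: best P0=NH2 P1=NH0 P2=-
Op 5: best P0=NH2 P1=NH0 P2=-
Op 6: best P0=NH2 P1=- P2=-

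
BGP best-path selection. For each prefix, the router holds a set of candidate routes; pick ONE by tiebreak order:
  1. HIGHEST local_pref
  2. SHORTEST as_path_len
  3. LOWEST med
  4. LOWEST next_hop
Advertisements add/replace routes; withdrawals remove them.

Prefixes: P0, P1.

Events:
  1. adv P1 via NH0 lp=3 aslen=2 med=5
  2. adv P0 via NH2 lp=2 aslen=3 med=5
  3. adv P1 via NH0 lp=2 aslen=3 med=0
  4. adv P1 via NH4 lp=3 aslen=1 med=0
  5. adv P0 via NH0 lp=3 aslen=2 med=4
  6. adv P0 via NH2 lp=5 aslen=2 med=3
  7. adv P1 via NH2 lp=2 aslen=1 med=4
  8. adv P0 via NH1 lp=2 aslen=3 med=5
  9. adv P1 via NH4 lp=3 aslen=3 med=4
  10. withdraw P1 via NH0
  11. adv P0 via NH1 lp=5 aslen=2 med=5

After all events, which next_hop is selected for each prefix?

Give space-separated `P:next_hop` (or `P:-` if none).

Answer: P0:NH2 P1:NH4

Derivation:
Op 1: best P0=- P1=NH0
Op 2: best P0=NH2 P1=NH0
Op 3: best P0=NH2 P1=NH0
Op 4: best P0=NH2 P1=NH4
Op 5: best P0=NH0 P1=NH4
Op 6: best P0=NH2 P1=NH4
Op 7: best P0=NH2 P1=NH4
Op 8: best P0=NH2 P1=NH4
Op 9: best P0=NH2 P1=NH4
Op 10: best P0=NH2 P1=NH4
Op 11: best P0=NH2 P1=NH4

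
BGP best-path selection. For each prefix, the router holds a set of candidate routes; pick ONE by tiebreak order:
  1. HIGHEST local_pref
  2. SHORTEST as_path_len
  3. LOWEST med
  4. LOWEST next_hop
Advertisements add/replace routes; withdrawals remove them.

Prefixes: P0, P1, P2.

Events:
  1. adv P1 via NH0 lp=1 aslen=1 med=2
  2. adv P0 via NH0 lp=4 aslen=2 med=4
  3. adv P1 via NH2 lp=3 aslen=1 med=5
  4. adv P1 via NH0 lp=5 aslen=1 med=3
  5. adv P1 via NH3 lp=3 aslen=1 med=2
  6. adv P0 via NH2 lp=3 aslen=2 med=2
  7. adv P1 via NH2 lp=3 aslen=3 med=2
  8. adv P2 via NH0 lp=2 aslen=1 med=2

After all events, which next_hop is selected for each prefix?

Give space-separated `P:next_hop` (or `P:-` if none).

Answer: P0:NH0 P1:NH0 P2:NH0

Derivation:
Op 1: best P0=- P1=NH0 P2=-
Op 2: best P0=NH0 P1=NH0 P2=-
Op 3: best P0=NH0 P1=NH2 P2=-
Op 4: best P0=NH0 P1=NH0 P2=-
Op 5: best P0=NH0 P1=NH0 P2=-
Op 6: best P0=NH0 P1=NH0 P2=-
Op 7: best P0=NH0 P1=NH0 P2=-
Op 8: best P0=NH0 P1=NH0 P2=NH0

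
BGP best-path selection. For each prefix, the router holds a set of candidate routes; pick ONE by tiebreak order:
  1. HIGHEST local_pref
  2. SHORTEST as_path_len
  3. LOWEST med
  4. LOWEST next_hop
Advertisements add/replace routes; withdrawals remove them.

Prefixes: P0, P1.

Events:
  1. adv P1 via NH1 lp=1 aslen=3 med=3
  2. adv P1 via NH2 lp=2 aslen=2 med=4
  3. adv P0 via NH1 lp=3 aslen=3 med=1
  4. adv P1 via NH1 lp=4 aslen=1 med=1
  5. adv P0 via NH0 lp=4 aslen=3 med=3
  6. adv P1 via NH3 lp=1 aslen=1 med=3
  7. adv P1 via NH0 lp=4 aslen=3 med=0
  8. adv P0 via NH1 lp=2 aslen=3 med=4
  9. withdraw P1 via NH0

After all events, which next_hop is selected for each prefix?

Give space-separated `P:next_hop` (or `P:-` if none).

Op 1: best P0=- P1=NH1
Op 2: best P0=- P1=NH2
Op 3: best P0=NH1 P1=NH2
Op 4: best P0=NH1 P1=NH1
Op 5: best P0=NH0 P1=NH1
Op 6: best P0=NH0 P1=NH1
Op 7: best P0=NH0 P1=NH1
Op 8: best P0=NH0 P1=NH1
Op 9: best P0=NH0 P1=NH1

Answer: P0:NH0 P1:NH1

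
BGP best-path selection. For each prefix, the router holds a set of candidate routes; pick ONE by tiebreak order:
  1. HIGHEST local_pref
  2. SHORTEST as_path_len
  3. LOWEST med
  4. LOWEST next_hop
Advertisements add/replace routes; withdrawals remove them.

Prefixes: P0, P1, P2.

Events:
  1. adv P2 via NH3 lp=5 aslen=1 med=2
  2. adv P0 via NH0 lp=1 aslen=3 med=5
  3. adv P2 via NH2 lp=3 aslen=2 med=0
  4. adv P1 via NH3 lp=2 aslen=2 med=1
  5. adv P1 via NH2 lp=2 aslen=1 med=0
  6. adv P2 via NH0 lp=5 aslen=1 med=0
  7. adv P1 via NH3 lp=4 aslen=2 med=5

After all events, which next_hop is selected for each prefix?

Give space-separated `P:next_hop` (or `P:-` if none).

Answer: P0:NH0 P1:NH3 P2:NH0

Derivation:
Op 1: best P0=- P1=- P2=NH3
Op 2: best P0=NH0 P1=- P2=NH3
Op 3: best P0=NH0 P1=- P2=NH3
Op 4: best P0=NH0 P1=NH3 P2=NH3
Op 5: best P0=NH0 P1=NH2 P2=NH3
Op 6: best P0=NH0 P1=NH2 P2=NH0
Op 7: best P0=NH0 P1=NH3 P2=NH0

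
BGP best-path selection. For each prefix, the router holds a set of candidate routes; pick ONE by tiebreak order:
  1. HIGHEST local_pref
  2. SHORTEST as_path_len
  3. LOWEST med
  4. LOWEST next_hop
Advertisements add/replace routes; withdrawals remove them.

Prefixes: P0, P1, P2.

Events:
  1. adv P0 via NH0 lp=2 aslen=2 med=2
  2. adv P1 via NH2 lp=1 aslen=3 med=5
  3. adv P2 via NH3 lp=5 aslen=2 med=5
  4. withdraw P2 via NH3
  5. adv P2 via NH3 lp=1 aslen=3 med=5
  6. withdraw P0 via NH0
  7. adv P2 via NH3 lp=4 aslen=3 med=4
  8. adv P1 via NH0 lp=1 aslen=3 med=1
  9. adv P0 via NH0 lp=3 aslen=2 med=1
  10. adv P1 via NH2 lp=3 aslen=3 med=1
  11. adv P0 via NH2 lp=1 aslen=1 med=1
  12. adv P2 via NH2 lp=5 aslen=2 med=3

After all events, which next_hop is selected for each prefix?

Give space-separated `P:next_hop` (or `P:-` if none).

Op 1: best P0=NH0 P1=- P2=-
Op 2: best P0=NH0 P1=NH2 P2=-
Op 3: best P0=NH0 P1=NH2 P2=NH3
Op 4: best P0=NH0 P1=NH2 P2=-
Op 5: best P0=NH0 P1=NH2 P2=NH3
Op 6: best P0=- P1=NH2 P2=NH3
Op 7: best P0=- P1=NH2 P2=NH3
Op 8: best P0=- P1=NH0 P2=NH3
Op 9: best P0=NH0 P1=NH0 P2=NH3
Op 10: best P0=NH0 P1=NH2 P2=NH3
Op 11: best P0=NH0 P1=NH2 P2=NH3
Op 12: best P0=NH0 P1=NH2 P2=NH2

Answer: P0:NH0 P1:NH2 P2:NH2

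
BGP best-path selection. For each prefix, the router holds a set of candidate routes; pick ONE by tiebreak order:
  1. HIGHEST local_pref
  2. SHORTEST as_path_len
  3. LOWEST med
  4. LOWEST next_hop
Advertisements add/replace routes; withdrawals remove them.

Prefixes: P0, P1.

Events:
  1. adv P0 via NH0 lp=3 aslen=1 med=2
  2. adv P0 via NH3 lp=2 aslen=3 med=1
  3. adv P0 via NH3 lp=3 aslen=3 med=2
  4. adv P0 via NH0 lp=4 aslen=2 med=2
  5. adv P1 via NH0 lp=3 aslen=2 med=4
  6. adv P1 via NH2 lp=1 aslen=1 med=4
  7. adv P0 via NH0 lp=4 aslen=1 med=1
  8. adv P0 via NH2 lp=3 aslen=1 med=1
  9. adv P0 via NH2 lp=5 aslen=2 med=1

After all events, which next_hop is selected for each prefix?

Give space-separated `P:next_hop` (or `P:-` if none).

Op 1: best P0=NH0 P1=-
Op 2: best P0=NH0 P1=-
Op 3: best P0=NH0 P1=-
Op 4: best P0=NH0 P1=-
Op 5: best P0=NH0 P1=NH0
Op 6: best P0=NH0 P1=NH0
Op 7: best P0=NH0 P1=NH0
Op 8: best P0=NH0 P1=NH0
Op 9: best P0=NH2 P1=NH0

Answer: P0:NH2 P1:NH0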